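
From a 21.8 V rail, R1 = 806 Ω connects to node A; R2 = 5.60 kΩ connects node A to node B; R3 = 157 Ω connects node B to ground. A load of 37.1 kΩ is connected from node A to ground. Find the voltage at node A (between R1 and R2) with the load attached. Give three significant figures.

Below node A the series string R2+R3 = 5757 Ω sits in parallel with the 37100 Ω load: 4984 Ω.
V_A = 21.8 × 4984/(806 + 4984) = 18.8 V.

V ≈ 18.8 V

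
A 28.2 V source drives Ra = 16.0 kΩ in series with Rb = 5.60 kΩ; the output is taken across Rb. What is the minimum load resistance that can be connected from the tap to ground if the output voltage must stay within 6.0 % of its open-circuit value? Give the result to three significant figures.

Output resistance R_th = Ra‖Rb = (16.0 × 5.60)/21.60 = 4.148 kΩ.
The fractional drop is R_th/(R_th + R_L); requiring this ≤ 0.0600 gives R_L ≥ R_th(1/0.0600 − 1) = 4.148 × 15.67 = 65.0 kΩ.

R_L(min) ≈ 65.0 kΩ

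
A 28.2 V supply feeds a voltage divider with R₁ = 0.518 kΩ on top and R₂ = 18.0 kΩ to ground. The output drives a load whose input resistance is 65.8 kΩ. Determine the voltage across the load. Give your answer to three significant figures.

V_out ≈ 27.2 V

The load sits in parallel with R₂: R₂‖R_L = (18000 × 65800) / (18000 + 65800) = 14130 Ω.
V_out = 28.2 × 14130 / (518 + 14130) = 28.2 × 14130/14650 = 27.2 V.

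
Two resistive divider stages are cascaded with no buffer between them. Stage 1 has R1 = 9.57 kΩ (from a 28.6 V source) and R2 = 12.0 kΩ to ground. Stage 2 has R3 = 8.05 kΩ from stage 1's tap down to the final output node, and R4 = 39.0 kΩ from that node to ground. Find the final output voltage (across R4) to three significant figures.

Stage 2 presents R3+R4 = 47.05 kΩ as a load on stage 1's tap.
Stage 1's lower leg becomes R2‖(R3+R4) = 9.561 kΩ, so V_mid = 28.6 × 9.561/19.13 = 14.29 V.
Stage 2 is itself unloaded: V_out = V_mid × R4/(R3+R4) = 14.29 × 39.0/47.05 = 11.8 V.

V_out ≈ 11.8 V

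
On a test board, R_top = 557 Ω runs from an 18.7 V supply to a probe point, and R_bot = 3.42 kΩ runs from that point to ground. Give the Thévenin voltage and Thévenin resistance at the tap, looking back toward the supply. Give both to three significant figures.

V_th = 16.1 V, R_th = 479 Ω

V_th is the open-circuit tap voltage: 18.7 × 3420/(557 + 3420) = 16.1 V.
With the supply zeroed, R_top and R_bot appear in parallel from the tap: R_th = R_top‖R_bot = (557 × 3420)/3977 = 479 Ω.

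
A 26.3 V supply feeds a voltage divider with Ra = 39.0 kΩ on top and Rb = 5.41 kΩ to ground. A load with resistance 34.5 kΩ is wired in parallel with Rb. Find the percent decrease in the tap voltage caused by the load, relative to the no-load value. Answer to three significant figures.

12.1 %

Unloaded V = 26.3 × 5.41/44.41 = 3.2039 V.
Loaded: Rb‖R_L = 4.677 kΩ, giving V = 26.3 × 4.677/43.68 = 2.8161 V.
Drop = (3.2039 − 2.8161) / 3.2039 = 12.1 %.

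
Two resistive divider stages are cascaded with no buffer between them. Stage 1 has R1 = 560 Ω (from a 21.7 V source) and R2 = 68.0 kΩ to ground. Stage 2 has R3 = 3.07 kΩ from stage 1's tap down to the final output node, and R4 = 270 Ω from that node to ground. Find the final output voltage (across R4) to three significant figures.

Stage 2 presents R3+R4 = 3340 Ω as a load on stage 1's tap.
Stage 1's lower leg becomes R2‖(R3+R4) = 3184 Ω, so V_mid = 21.7 × 3184/3744 = 18.45 V.
Stage 2 is itself unloaded: V_out = V_mid × R4/(R3+R4) = 18.45 × 270/3340 = 1.49 V.

V_out ≈ 1.49 V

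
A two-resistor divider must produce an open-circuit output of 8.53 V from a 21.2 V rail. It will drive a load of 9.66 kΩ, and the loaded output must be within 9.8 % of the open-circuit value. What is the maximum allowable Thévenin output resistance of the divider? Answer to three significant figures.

R_th ≤ 1.05 kΩ

Loading drop = R_th/(R_th + R_L) ≤ 0.0980, so R_th ≤ R_L · ε/(1−ε) = 9.66 kΩ × 0.0980/0.9020 = 1.05 kΩ.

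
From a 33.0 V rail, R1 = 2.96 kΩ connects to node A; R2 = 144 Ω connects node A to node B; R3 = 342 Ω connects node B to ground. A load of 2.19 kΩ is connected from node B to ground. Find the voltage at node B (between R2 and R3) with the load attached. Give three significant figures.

At node B, R3 is in parallel with the load: R3‖R_L = 295.8 Ω.
Below node A the resistance is R2 + (R3‖R_L) = 439.8 Ω, so V_A = 33.0 × 439.8/3400 = 4.269 V.
Then V_B = V_A × (R3‖R_L)/(R2 + R3‖R_L) = 4.269 × 295.8/439.8 = 2.87 V.

V ≈ 2.87 V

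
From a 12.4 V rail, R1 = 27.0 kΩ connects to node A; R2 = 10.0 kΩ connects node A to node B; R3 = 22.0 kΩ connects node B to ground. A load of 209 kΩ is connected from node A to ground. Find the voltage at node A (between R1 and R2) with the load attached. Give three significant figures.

Below node A the series string R2+R3 = 32.00 kΩ sits in parallel with the 209 kΩ load: 27.75 kΩ.
V_A = 12.4 × 27.75/(27.0 + 27.75) = 6.29 V.

V ≈ 6.29 V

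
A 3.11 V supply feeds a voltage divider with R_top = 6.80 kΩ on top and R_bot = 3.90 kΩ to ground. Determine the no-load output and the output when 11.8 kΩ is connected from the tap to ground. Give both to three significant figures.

Open-circuit: V = 3.11 × 3.90/(6.80 + 3.90) = 1.13 V.
With the load, R_bot becomes R_bot‖R_L = 2.931 kΩ, so V = 3.11 × 2.931/9.731 = 0.937 V.

Unloaded: 1.13 V; loaded: 0.937 V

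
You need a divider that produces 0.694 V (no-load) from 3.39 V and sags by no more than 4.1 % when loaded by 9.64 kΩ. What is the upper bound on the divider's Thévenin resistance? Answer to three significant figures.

Loading drop = R_th/(R_th + R_L) ≤ 0.0410, so R_th ≤ R_L · ε/(1−ε) = 9.64 kΩ × 0.0410/0.9590 = 412 Ω.

R_th ≤ 412 Ω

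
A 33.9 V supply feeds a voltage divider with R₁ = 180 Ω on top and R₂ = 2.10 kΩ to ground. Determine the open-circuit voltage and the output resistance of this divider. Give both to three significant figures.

V_th is the open-circuit tap voltage: 33.9 × 2100/(180 + 2100) = 31.2 V.
With the supply zeroed, R₁ and R₂ appear in parallel from the tap: R_th = R₁‖R₂ = (180 × 2100)/2280 = 166 Ω.

V_th = 31.2 V, R_th = 166 Ω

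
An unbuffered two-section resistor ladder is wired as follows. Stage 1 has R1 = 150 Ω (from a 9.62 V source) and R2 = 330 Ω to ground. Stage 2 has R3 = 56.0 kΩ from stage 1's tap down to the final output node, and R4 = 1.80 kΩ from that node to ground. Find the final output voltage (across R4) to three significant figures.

Stage 2 presents R3+R4 = 57800 Ω as a load on stage 1's tap.
Stage 1's lower leg becomes R2‖(R3+R4) = 328.1 Ω, so V_mid = 9.62 × 328.1/478.1 = 6.602 V.
Stage 2 is itself unloaded: V_out = V_mid × R4/(R3+R4) = 6.602 × 1800/57800 = 0.206 V.

V_out ≈ 0.206 V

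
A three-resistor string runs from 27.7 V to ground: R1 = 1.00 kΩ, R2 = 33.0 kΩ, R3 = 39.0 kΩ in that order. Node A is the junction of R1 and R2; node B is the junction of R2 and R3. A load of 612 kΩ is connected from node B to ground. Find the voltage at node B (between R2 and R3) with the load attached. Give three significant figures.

V ≈ 14.4 V

At node B, R3 is in parallel with the load: R3‖R_L = 36.66 kΩ.
Below node A the resistance is R2 + (R3‖R_L) = 69.66 kΩ, so V_A = 27.7 × 69.66/70.66 = 27.31 V.
Then V_B = V_A × (R3‖R_L)/(R2 + R3‖R_L) = 27.31 × 36.66/69.66 = 14.4 V.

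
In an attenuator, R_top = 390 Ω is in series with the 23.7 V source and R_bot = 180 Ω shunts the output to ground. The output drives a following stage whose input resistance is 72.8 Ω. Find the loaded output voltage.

The load sits in parallel with R_bot: R_bot‖R_L = (180 × 72.8) / (180 + 72.8) = 51.84 Ω.
V_out = 23.7 × 51.84 / (390 + 51.84) = 23.7 × 51.84/441.8 = 2.78 V.
(Unloaded it would have been 7.48 V.)

V_out ≈ 2.78 V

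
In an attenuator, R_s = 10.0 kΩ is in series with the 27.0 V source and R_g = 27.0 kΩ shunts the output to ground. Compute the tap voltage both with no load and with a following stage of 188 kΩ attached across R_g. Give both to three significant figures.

Open-circuit: V = 27.0 × 27.0/(10.0 + 27.0) = 19.7 V.
With the load, R_g becomes R_g‖R_L = 23.61 kΩ, so V = 27.0 × 23.61/33.61 = 19.0 V.

Unloaded: 19.7 V; loaded: 19.0 V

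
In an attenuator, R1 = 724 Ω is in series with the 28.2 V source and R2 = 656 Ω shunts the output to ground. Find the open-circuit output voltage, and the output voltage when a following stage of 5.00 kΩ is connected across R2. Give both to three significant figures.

Open-circuit: V = 28.2 × 656/(724 + 656) = 13.4 V.
With the load, R2 becomes R2‖R_L = 579.9 Ω, so V = 28.2 × 579.9/1304 = 12.5 V.

Unloaded: 13.4 V; loaded: 12.5 V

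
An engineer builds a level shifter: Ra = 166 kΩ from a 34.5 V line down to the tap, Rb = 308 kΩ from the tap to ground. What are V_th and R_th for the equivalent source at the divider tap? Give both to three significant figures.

V_th = 22.4 V, R_th = 108 kΩ

V_th is the open-circuit tap voltage: 34.5 × 308/(166 + 308) = 22.4 V.
With the supply zeroed, Ra and Rb appear in parallel from the tap: R_th = Ra‖Rb = (166 × 308)/474.0 = 108 kΩ.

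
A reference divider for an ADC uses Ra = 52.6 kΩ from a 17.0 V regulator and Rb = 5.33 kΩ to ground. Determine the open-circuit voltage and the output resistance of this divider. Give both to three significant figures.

V_th is the open-circuit tap voltage: 17.0 × 5.33/(52.6 + 5.33) = 1.56 V.
With the supply zeroed, Ra and Rb appear in parallel from the tap: R_th = Ra‖Rb = (52.6 × 5.33)/57.93 = 4.84 kΩ.

V_th = 1.56 V, R_th = 4.84 kΩ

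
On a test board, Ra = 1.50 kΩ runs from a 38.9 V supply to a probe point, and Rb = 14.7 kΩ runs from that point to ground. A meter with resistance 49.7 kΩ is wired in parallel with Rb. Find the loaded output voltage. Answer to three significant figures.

The load sits in parallel with Rb: Rb‖R_L = (14.7 × 49.7) / (14.7 + 49.7) = 11.34 kΩ.
V_out = 38.9 × 11.34 / (1.50 + 11.34) = 38.9 × 11.34/12.84 = 34.4 V.
(Unloaded it would have been 35.3 V.)

V_out ≈ 34.4 V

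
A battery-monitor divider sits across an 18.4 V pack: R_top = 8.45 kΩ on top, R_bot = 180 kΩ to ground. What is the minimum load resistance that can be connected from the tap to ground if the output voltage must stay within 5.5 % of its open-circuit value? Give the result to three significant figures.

Output resistance R_th = R_top‖R_bot = (8.45 × 180)/188.4 = 8.071 kΩ.
The fractional drop is R_th/(R_th + R_L); requiring this ≤ 0.0550 gives R_L ≥ R_th(1/0.0550 − 1) = 8.071 × 17.18 = 139 kΩ.

R_L(min) ≈ 139 kΩ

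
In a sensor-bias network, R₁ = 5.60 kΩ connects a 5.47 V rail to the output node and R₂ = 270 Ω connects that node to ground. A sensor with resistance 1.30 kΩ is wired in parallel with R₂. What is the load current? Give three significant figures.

I_L ≈ 0.162 mA

R₂‖R_L = 223.6 Ω; V_out = 5.47 × 223.6/5824 = 0.2100 V.
I_L = V_out / R_L = 0.2100 / 1.30 kΩ = 0.162 mA.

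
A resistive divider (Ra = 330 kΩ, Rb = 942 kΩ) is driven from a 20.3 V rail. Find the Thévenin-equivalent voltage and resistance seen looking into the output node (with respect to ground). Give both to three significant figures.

V_th = 15.0 V, R_th = 244 kΩ

V_th is the open-circuit tap voltage: 20.3 × 942/(330 + 942) = 15.0 V.
With the supply zeroed, Ra and Rb appear in parallel from the tap: R_th = Ra‖Rb = (330 × 942)/1272 = 244 kΩ.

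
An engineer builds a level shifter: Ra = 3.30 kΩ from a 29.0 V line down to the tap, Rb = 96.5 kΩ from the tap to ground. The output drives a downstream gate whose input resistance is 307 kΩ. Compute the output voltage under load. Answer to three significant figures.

V_out ≈ 27.8 V

The load sits in parallel with Rb: Rb‖R_L = (96.5 × 307) / (96.5 + 307) = 73.42 kΩ.
V_out = 29.0 × 73.42 / (3.30 + 73.42) = 29.0 × 73.42/76.72 = 27.8 V.
(Unloaded it would have been 28.0 V.)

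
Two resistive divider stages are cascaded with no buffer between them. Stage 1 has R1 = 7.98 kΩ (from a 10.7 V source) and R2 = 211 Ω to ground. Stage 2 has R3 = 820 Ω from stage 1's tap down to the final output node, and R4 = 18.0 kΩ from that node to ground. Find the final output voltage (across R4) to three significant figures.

Stage 2 presents R3+R4 = 18820 Ω as a load on stage 1's tap.
Stage 1's lower leg becomes R2‖(R3+R4) = 208.7 Ω, so V_mid = 10.7 × 208.7/8189 = 0.2727 V.
Stage 2 is itself unloaded: V_out = V_mid × R4/(R3+R4) = 0.2727 × 18000/18820 = 0.261 V.

V_out ≈ 0.261 V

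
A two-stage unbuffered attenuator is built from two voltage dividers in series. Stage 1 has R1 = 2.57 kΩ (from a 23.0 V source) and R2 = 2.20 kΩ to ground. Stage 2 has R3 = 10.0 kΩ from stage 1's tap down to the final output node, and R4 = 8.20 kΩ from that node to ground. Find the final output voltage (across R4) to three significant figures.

Stage 2 presents R3+R4 = 18.20 kΩ as a load on stage 1's tap.
Stage 1's lower leg becomes R2‖(R3+R4) = 1.963 kΩ, so V_mid = 23.0 × 1.963/4.533 = 9.959 V.
Stage 2 is itself unloaded: V_out = V_mid × R4/(R3+R4) = 9.959 × 8.20/18.20 = 4.49 V.

V_out ≈ 4.49 V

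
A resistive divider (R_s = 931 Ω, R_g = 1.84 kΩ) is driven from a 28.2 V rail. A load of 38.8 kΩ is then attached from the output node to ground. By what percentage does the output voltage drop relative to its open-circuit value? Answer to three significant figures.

The divider's output (Thévenin) resistance is R_s‖R_g = 618.2 Ω.
Fractional drop under load = R_th/(R_th + R_L) = 618.2 / (618.2 + 38800) = 0.01568.
So the output falls by 1.57 %.

1.57 %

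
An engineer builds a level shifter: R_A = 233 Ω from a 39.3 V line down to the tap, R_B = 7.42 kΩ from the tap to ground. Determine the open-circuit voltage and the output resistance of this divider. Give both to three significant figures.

V_th = 38.1 V, R_th = 226 Ω

V_th is the open-circuit tap voltage: 39.3 × 7420/(233 + 7420) = 38.1 V.
With the supply zeroed, R_A and R_B appear in parallel from the tap: R_th = R_A‖R_B = (233 × 7420)/7653 = 226 Ω.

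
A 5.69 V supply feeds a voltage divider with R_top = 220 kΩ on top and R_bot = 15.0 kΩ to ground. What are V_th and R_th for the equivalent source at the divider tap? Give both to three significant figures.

V_th = 0.363 V, R_th = 14.0 kΩ

V_th is the open-circuit tap voltage: 5.69 × 15.0/(220 + 15.0) = 0.363 V.
With the supply zeroed, R_top and R_bot appear in parallel from the tap: R_th = R_top‖R_bot = (220 × 15.0)/235.0 = 14.0 kΩ.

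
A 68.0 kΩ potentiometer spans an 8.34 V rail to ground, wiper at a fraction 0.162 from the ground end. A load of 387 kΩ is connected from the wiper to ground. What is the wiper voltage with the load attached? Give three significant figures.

The wiper splits the pot into (1−α)R = 56.98 kΩ above and αR = 11.02 kΩ below.
Lower section ‖ load = 10.71 kΩ.
V_wiper = 8.34 × 10.71/(56.98 + 10.71) = 1.32 V.

V ≈ 1.32 V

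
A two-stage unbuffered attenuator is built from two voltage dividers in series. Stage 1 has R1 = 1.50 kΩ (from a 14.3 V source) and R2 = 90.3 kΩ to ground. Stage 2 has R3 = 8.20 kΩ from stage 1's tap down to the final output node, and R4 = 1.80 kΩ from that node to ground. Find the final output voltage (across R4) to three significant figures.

Stage 2 presents R3+R4 = 10.00 kΩ as a load on stage 1's tap.
Stage 1's lower leg becomes R2‖(R3+R4) = 9.003 kΩ, so V_mid = 14.3 × 9.003/10.50 = 12.26 V.
Stage 2 is itself unloaded: V_out = V_mid × R4/(R3+R4) = 12.26 × 1.80/10.00 = 2.21 V.

V_out ≈ 2.21 V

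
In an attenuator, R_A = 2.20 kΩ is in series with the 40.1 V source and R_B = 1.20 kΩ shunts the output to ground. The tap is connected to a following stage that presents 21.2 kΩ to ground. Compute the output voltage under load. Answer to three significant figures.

V_out ≈ 13.7 V

The load sits in parallel with R_B: R_B‖R_L = (1.20 × 21.2) / (1.20 + 21.2) = 1.136 kΩ.
V_out = 40.1 × 1.136 / (2.20 + 1.136) = 40.1 × 1.136/3.336 = 13.7 V.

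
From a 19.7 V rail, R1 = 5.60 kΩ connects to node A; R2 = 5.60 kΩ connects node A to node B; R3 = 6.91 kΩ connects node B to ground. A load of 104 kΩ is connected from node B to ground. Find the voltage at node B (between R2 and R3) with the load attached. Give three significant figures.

V ≈ 7.22 V

At node B, R3 is in parallel with the load: R3‖R_L = 6.479 kΩ.
Below node A the resistance is R2 + (R3‖R_L) = 12.08 kΩ, so V_A = 19.7 × 12.08/17.68 = 13.46 V.
Then V_B = V_A × (R3‖R_L)/(R2 + R3‖R_L) = 13.46 × 6.479/12.08 = 7.22 V.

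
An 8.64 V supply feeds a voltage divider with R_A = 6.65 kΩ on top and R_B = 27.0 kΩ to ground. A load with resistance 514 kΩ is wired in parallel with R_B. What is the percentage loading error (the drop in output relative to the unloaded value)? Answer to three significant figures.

The divider's output (Thévenin) resistance is R_A‖R_B = 5.336 kΩ.
Fractional drop under load = R_th/(R_th + R_L) = 5.336 / (5.336 + 514) = 0.01027.
So the output falls by 1.03 %.

1.03 %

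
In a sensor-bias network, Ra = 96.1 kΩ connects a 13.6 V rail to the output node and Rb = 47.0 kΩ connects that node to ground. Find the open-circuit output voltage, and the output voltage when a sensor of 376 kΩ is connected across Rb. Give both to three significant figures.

Open-circuit: V = 13.6 × 47.0/(96.1 + 47.0) = 4.47 V.
With the load, Rb becomes Rb‖R_L = 41.78 kΩ, so V = 13.6 × 41.78/137.9 = 4.12 V.

Unloaded: 4.47 V; loaded: 4.12 V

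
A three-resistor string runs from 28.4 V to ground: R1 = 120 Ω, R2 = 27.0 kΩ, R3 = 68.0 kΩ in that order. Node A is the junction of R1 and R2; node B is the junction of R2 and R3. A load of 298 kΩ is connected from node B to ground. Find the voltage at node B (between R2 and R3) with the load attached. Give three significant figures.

V ≈ 19.1 V

At node B, R3 is in parallel with the load: R3‖R_L = 55370 Ω.
Below node A the resistance is R2 + (R3‖R_L) = 82370 Ω, so V_A = 28.4 × 82370/82490 = 28.36 V.
Then V_B = V_A × (R3‖R_L)/(R2 + R3‖R_L) = 28.36 × 55370/82370 = 19.1 V.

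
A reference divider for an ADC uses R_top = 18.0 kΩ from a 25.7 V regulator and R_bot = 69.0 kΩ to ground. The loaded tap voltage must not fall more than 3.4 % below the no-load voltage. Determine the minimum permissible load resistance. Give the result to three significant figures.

R_L(min) ≈ 406 kΩ

Output resistance R_th = R_top‖R_bot = (18.0 × 69.0)/87.00 = 14.28 kΩ.
The fractional drop is R_th/(R_th + R_L); requiring this ≤ 0.0340 gives R_L ≥ R_th(1/0.0340 − 1) = 14.28 × 28.41 = 406 kΩ.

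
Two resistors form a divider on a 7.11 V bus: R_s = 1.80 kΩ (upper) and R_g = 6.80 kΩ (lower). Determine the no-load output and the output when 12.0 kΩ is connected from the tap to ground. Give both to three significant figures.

Unloaded: 5.62 V; loaded: 5.03 V

Open-circuit: V = 7.11 × 6.80/(1.80 + 6.80) = 5.62 V.
With the load, R_g becomes R_g‖R_L = 4.340 kΩ, so V = 7.11 × 4.340/6.140 = 5.03 V.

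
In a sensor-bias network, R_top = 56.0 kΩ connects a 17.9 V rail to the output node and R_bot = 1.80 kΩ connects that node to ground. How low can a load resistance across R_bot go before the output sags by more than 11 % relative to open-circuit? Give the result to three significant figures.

R_L(min) ≈ 14.1 kΩ

Output resistance R_th = R_top‖R_bot = (56.0 × 1.80)/57.80 = 1.744 kΩ.
The fractional drop is R_th/(R_th + R_L); requiring this ≤ 0.110 gives R_L ≥ R_th(1/0.110 − 1) = 1.744 × 8.091 = 14.1 kΩ.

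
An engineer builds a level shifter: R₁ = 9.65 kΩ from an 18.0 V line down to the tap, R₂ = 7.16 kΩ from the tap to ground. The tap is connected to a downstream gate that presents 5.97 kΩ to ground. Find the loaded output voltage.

The load sits in parallel with R₂: R₂‖R_L = (7.16 × 5.97) / (7.16 + 5.97) = 3.256 kΩ.
V_out = 18.0 × 3.256 / (9.65 + 3.256) = 18.0 × 3.256/12.91 = 4.54 V.

V_out ≈ 4.54 V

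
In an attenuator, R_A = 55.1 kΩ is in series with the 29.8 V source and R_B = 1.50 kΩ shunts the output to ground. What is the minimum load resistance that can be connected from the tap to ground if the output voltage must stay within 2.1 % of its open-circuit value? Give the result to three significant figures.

R_L(min) ≈ 68.1 kΩ

Output resistance R_th = R_A‖R_B = (55.1 × 1.50)/56.60 = 1.460 kΩ.
The fractional drop is R_th/(R_th + R_L); requiring this ≤ 0.0210 gives R_L ≥ R_th(1/0.0210 − 1) = 1.460 × 46.62 = 68.1 kΩ.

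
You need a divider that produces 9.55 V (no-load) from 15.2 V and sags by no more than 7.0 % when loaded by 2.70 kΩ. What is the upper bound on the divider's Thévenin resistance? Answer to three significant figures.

R_th ≤ 203 Ω

Loading drop = R_th/(R_th + R_L) ≤ 0.0700, so R_th ≤ R_L · ε/(1−ε) = 2.70 kΩ × 0.0700/0.9300 = 203 Ω.
(Any R1, R2 with R2/(R1+R2) = 0.628 and R1‖R2 ≤ 203 Ω will meet the spec.)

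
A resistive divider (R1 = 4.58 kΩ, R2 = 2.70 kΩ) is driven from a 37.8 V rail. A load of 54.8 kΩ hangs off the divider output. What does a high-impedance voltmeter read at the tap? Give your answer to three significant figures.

The load sits in parallel with R2: R2‖R_L = (2.70 × 54.8) / (2.70 + 54.8) = 2.573 kΩ.
V_out = 37.8 × 2.573 / (4.58 + 2.573) = 37.8 × 2.573/7.153 = 13.6 V.

V_out ≈ 13.6 V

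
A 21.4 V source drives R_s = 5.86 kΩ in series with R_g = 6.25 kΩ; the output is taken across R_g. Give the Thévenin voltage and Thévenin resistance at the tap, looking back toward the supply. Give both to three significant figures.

V_th = 11.0 V, R_th = 3.02 kΩ

V_th is the open-circuit tap voltage: 21.4 × 6.25/(5.86 + 6.25) = 11.0 V.
With the supply zeroed, R_s and R_g appear in parallel from the tap: R_th = R_s‖R_g = (5.86 × 6.25)/12.11 = 3.02 kΩ.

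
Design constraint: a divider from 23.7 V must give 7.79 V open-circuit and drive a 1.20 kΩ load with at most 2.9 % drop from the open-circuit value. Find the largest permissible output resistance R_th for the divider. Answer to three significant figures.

Loading drop = R_th/(R_th + R_L) ≤ 0.0290, so R_th ≤ R_L · ε/(1−ε) = 1.20 kΩ × 0.0290/0.9710 = 35.8 Ω.

R_th ≤ 35.8 Ω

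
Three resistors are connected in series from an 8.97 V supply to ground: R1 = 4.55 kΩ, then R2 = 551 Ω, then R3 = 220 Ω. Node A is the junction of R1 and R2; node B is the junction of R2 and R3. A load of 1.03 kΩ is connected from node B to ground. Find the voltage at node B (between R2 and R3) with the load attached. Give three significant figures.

V ≈ 0.308 V

At node B, R3 is in parallel with the load: R3‖R_L = 181.3 Ω.
Below node A the resistance is R2 + (R3‖R_L) = 732.3 Ω, so V_A = 8.97 × 732.3/5282 = 1.244 V.
Then V_B = V_A × (R3‖R_L)/(R2 + R3‖R_L) = 1.244 × 181.3/732.3 = 0.308 V.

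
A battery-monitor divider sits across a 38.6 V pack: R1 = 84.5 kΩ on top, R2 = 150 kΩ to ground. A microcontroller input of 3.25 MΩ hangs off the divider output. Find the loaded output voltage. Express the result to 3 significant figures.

The load sits in parallel with R2: R2‖R_L = (150 × 3250) / (150 + 3250) = 143.4 kΩ.
V_out = 38.6 × 143.4 / (84.5 + 143.4) = 38.6 × 143.4/227.9 = 24.3 V.

V_out ≈ 24.3 V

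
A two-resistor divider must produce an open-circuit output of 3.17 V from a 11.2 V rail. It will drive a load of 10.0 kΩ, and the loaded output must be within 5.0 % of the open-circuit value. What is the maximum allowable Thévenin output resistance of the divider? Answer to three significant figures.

Loading drop = R_th/(R_th + R_L) ≤ 0.0500, so R_th ≤ R_L · ε/(1−ε) = 10.0 kΩ × 0.0500/0.9500 = 526 Ω.
(Any R1, R2 with R2/(R1+R2) = 0.283 and R1‖R2 ≤ 526 Ω will meet the spec.)

R_th ≤ 526 Ω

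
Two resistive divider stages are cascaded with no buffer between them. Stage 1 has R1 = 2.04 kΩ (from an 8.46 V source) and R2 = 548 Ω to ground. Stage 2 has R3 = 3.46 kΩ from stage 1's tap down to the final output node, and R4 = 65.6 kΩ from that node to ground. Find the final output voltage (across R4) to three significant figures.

V_out ≈ 1.69 V

Stage 2 presents R3+R4 = 69060 Ω as a load on stage 1's tap.
Stage 1's lower leg becomes R2‖(R3+R4) = 543.7 Ω, so V_mid = 8.46 × 543.7/2584 = 1.780 V.
Stage 2 is itself unloaded: V_out = V_mid × R4/(R3+R4) = 1.780 × 65600/69060 = 1.69 V.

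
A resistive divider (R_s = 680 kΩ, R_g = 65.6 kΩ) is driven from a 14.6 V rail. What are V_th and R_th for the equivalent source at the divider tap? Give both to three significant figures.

V_th is the open-circuit tap voltage: 14.6 × 65.6/(680 + 65.6) = 1.28 V.
With the supply zeroed, R_s and R_g appear in parallel from the tap: R_th = R_s‖R_g = (680 × 65.6)/745.6 = 59.8 kΩ.

V_th = 1.28 V, R_th = 59.8 kΩ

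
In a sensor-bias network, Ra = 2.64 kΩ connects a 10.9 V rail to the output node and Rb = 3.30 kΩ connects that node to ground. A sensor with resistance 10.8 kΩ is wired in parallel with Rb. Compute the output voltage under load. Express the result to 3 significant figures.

V_out ≈ 5.33 V

The load sits in parallel with Rb: Rb‖R_L = (3.30 × 10.8) / (3.30 + 10.8) = 2.528 kΩ.
V_out = 10.9 × 2.528 / (2.64 + 2.528) = 10.9 × 2.528/5.168 = 5.33 V.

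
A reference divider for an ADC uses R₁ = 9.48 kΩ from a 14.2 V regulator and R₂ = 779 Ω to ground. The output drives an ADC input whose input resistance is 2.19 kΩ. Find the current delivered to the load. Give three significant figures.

R₂‖R_L = 574.6 Ω; V_out = 14.2 × 574.6/10050 = 0.8115 V.
I_L = V_out / R_L = 0.8115 / 2.19 kΩ = 0.371 mA.

I_L ≈ 0.371 mA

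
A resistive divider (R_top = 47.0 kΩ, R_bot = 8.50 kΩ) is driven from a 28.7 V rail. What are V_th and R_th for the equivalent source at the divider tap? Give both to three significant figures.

V_th = 4.40 V, R_th = 7.20 kΩ

V_th is the open-circuit tap voltage: 28.7 × 8.50/(47.0 + 8.50) = 4.40 V.
With the supply zeroed, R_top and R_bot appear in parallel from the tap: R_th = R_top‖R_bot = (47.0 × 8.50)/55.50 = 7.20 kΩ.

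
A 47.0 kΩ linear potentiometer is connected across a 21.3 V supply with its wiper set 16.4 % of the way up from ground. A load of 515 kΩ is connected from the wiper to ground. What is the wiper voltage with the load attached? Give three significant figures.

The wiper splits the pot into (1−α)R = 39.29 kΩ above and αR = 7.708 kΩ below.
Lower section ‖ load = 7.594 kΩ.
V_wiper = 21.3 × 7.594/(39.29 + 7.594) = 3.45 V.

V ≈ 3.45 V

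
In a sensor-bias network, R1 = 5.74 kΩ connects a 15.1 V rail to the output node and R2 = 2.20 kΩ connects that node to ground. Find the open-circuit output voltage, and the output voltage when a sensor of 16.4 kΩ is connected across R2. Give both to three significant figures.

Unloaded: 4.18 V; loaded: 3.81 V

Open-circuit: V = 15.1 × 2.20/(5.74 + 2.20) = 4.18 V.
With the load, R2 becomes R2‖R_L = 1.940 kΩ, so V = 15.1 × 1.940/7.680 = 3.81 V.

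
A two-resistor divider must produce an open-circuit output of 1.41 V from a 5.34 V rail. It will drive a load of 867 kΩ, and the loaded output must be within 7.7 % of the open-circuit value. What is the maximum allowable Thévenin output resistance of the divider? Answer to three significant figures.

R_th ≤ 72.3 kΩ

Loading drop = R_th/(R_th + R_L) ≤ 0.0770, so R_th ≤ R_L · ε/(1−ε) = 867 kΩ × 0.0770/0.9230 = 72.3 kΩ.
(Any R1, R2 with R2/(R1+R2) = 0.264 and R1‖R2 ≤ 72.3 kΩ will meet the spec.)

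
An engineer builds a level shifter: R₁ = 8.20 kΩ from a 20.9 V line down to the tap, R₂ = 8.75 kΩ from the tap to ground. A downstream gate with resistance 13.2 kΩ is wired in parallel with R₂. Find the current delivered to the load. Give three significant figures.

R₂‖R_L = 5.262 kΩ; V_out = 20.9 × 5.262/13.46 = 8.169 V.
I_L = V_out / R_L = 8.169 / 13.2 kΩ = 0.619 mA.

I_L ≈ 0.619 mA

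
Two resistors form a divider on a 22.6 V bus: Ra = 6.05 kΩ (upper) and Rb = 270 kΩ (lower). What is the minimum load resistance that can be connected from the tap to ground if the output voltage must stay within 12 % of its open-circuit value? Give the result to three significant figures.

Output resistance R_th = Ra‖Rb = (6.05 × 270)/276.1 = 5.917 kΩ.
The fractional drop is R_th/(R_th + R_L); requiring this ≤ 0.120 gives R_L ≥ R_th(1/0.120 − 1) = 5.917 × 7.333 = 43.4 kΩ.

R_L(min) ≈ 43.4 kΩ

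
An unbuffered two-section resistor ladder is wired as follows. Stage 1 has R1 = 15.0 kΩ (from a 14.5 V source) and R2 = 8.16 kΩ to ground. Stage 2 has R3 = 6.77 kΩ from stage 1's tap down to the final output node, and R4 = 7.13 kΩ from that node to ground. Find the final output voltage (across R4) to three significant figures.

V_out ≈ 1.90 V

Stage 2 presents R3+R4 = 13.90 kΩ as a load on stage 1's tap.
Stage 1's lower leg becomes R2‖(R3+R4) = 5.142 kΩ, so V_mid = 14.5 × 5.142/20.14 = 3.701 V.
Stage 2 is itself unloaded: V_out = V_mid × R4/(R3+R4) = 3.701 × 7.13/13.90 = 1.90 V.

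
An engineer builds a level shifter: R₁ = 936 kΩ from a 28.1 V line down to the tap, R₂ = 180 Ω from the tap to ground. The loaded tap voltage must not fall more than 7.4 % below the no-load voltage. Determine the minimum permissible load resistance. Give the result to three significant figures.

Output resistance R_th = R₁‖R₂ = (936000 × 180)/936200 = 180.0 Ω.
The fractional drop is R_th/(R_th + R_L); requiring this ≤ 0.0740 gives R_L ≥ R_th(1/0.0740 − 1) = 180.0 × 12.51 = 2.25 kΩ.

R_L(min) ≈ 2.25 kΩ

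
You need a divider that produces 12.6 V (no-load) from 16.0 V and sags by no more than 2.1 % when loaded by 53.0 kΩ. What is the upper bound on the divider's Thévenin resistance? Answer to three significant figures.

R_th ≤ 1.14 kΩ

Loading drop = R_th/(R_th + R_L) ≤ 0.0210, so R_th ≤ R_L · ε/(1−ε) = 53.0 kΩ × 0.0210/0.9790 = 1.14 kΩ.
(Any R1, R2 with R2/(R1+R2) = 0.787 and R1‖R2 ≤ 1.14 kΩ will meet the spec.)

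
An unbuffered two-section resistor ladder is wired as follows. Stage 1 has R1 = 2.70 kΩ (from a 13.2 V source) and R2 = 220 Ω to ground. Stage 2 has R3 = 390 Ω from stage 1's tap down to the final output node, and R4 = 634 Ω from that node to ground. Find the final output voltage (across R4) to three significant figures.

V_out ≈ 0.514 V

Stage 2 presents R3+R4 = 1024 Ω as a load on stage 1's tap.
Stage 1's lower leg becomes R2‖(R3+R4) = 181.1 Ω, so V_mid = 13.2 × 181.1/2881 = 0.8297 V.
Stage 2 is itself unloaded: V_out = V_mid × R4/(R3+R4) = 0.8297 × 634/1024 = 0.514 V.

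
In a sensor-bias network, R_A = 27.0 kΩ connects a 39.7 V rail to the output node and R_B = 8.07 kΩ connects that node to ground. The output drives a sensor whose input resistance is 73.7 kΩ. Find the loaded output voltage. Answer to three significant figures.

The load sits in parallel with R_B: R_B‖R_L = (8.07 × 73.7) / (8.07 + 73.7) = 7.274 kΩ.
V_out = 39.7 × 7.274 / (27.0 + 7.274) = 39.7 × 7.274/34.27 = 8.43 V.

V_out ≈ 8.43 V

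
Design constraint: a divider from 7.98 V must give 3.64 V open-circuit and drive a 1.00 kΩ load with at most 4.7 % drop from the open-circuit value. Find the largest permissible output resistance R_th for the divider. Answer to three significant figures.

R_th ≤ 49.3 Ω

Loading drop = R_th/(R_th + R_L) ≤ 0.0470, so R_th ≤ R_L · ε/(1−ε) = 1.00 kΩ × 0.0470/0.9530 = 49.3 Ω.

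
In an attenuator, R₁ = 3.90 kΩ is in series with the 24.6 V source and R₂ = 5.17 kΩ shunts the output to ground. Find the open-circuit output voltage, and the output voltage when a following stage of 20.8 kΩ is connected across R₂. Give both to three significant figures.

Unloaded: 14.0 V; loaded: 12.7 V

Open-circuit: V = 24.6 × 5.17/(3.90 + 5.17) = 14.0 V.
With the load, R₂ becomes R₂‖R_L = 4.141 kΩ, so V = 24.6 × 4.141/8.041 = 12.7 V.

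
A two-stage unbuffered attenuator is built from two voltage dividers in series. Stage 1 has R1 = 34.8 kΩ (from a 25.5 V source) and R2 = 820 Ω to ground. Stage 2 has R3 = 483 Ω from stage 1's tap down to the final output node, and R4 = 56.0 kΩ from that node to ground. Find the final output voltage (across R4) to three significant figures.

V_out ≈ 0.574 V

Stage 2 presents R3+R4 = 56480 Ω as a load on stage 1's tap.
Stage 1's lower leg becomes R2‖(R3+R4) = 808.3 Ω, so V_mid = 25.5 × 808.3/35610 = 0.5788 V.
Stage 2 is itself unloaded: V_out = V_mid × R4/(R3+R4) = 0.5788 × 56000/56480 = 0.574 V.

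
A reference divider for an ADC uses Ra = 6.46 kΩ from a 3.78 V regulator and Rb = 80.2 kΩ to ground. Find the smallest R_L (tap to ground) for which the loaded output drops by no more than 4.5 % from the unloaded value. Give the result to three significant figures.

R_L(min) ≈ 127 kΩ

Output resistance R_th = Ra‖Rb = (6.46 × 80.2)/86.66 = 5.978 kΩ.
The fractional drop is R_th/(R_th + R_L); requiring this ≤ 0.0450 gives R_L ≥ R_th(1/0.0450 − 1) = 5.978 × 21.22 = 127 kΩ.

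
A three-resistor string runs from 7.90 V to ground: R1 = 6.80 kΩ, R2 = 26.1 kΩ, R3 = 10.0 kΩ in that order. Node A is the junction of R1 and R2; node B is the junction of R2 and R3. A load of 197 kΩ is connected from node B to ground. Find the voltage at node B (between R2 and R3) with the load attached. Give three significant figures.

V ≈ 1.77 V

At node B, R3 is in parallel with the load: R3‖R_L = 9.517 kΩ.
Below node A the resistance is R2 + (R3‖R_L) = 35.62 kΩ, so V_A = 7.90 × 35.62/42.42 = 6.634 V.
Then V_B = V_A × (R3‖R_L)/(R2 + R3‖R_L) = 6.634 × 9.517/35.62 = 1.77 V.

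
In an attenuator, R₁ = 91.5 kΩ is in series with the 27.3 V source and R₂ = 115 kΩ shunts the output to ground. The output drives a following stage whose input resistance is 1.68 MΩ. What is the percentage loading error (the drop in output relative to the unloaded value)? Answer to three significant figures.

The divider's output (Thévenin) resistance is R₁‖R₂ = 50.96 kΩ.
Fractional drop under load = R_th/(R_th + R_L) = 50.96 / (50.96 + 1680) = 0.02944.
So the output falls by 2.94 %.

2.94 %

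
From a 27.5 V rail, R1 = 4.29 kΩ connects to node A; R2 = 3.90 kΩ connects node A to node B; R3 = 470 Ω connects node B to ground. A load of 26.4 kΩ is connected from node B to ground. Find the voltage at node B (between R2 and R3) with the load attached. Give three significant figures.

At node B, R3 is in parallel with the load: R3‖R_L = 461.8 Ω.
Below node A the resistance is R2 + (R3‖R_L) = 4362 Ω, so V_A = 27.5 × 4362/8652 = 13.86 V.
Then V_B = V_A × (R3‖R_L)/(R2 + R3‖R_L) = 13.86 × 461.8/4362 = 1.47 V.

V ≈ 1.47 V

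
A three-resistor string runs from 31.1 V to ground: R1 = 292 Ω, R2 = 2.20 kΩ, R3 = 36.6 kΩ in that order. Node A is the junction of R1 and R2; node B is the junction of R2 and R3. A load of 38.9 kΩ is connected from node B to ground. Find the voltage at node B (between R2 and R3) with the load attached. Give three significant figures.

V ≈ 27.5 V

At node B, R3 is in parallel with the load: R3‖R_L = 18860 Ω.
Below node A the resistance is R2 + (R3‖R_L) = 21060 Ω, so V_A = 31.1 × 21060/21350 = 30.67 V.
Then V_B = V_A × (R3‖R_L)/(R2 + R3‖R_L) = 30.67 × 18860/21060 = 27.5 V.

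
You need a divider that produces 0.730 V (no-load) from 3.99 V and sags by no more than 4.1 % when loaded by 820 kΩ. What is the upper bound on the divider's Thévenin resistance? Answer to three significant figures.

Loading drop = R_th/(R_th + R_L) ≤ 0.0410, so R_th ≤ R_L · ε/(1−ε) = 820 kΩ × 0.0410/0.9590 = 35.1 kΩ.

R_th ≤ 35.1 kΩ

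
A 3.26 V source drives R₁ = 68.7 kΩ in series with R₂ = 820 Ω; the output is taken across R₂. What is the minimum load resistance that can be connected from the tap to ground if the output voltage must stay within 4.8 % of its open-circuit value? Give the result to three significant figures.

Output resistance R_th = R₁‖R₂ = (68700 × 820)/69520 = 810.3 Ω.
The fractional drop is R_th/(R_th + R_L); requiring this ≤ 0.0480 gives R_L ≥ R_th(1/0.0480 − 1) = 810.3 × 19.83 = 16.1 kΩ.

R_L(min) ≈ 16.1 kΩ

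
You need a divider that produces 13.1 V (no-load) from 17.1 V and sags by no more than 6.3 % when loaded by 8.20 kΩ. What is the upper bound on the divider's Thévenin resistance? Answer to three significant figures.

R_th ≤ 551 Ω

Loading drop = R_th/(R_th + R_L) ≤ 0.0630, so R_th ≤ R_L · ε/(1−ε) = 8.20 kΩ × 0.0630/0.9370 = 551 Ω.
(Any R1, R2 with R2/(R1+R2) = 0.766 and R1‖R2 ≤ 551 Ω will meet the spec.)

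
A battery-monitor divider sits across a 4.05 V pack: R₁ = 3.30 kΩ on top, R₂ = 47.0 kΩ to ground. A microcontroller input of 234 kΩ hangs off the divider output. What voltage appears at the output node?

The load sits in parallel with R₂: R₂‖R_L = (47.0 × 234) / (47.0 + 234) = 39.14 kΩ.
V_out = 4.05 × 39.14 / (3.30 + 39.14) = 4.05 × 39.14/42.44 = 3.74 V.
(Unloaded it would have been 3.78 V.)

V_out ≈ 3.74 V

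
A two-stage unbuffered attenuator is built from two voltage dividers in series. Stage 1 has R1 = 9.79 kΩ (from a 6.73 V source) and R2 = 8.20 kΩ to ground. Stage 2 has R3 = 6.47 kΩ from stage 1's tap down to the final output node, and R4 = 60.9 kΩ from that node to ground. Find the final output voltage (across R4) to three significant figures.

V_out ≈ 2.60 V

Stage 2 presents R3+R4 = 67.37 kΩ as a load on stage 1's tap.
Stage 1's lower leg becomes R2‖(R3+R4) = 7.310 kΩ, so V_mid = 6.73 × 7.310/17.10 = 2.877 V.
Stage 2 is itself unloaded: V_out = V_mid × R4/(R3+R4) = 2.877 × 60.9/67.37 = 2.60 V.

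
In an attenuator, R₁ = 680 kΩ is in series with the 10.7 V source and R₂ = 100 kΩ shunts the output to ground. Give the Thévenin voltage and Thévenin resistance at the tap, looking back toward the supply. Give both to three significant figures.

V_th is the open-circuit tap voltage: 10.7 × 100/(680 + 100) = 1.37 V.
With the supply zeroed, R₁ and R₂ appear in parallel from the tap: R_th = R₁‖R₂ = (680 × 100)/780.0 = 87.2 kΩ.

V_th = 1.37 V, R_th = 87.2 kΩ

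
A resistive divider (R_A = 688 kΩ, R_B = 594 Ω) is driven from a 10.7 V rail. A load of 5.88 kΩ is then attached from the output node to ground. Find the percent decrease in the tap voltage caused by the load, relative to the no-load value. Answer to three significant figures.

The divider's output (Thévenin) resistance is R_A‖R_B = 593.5 Ω.
Fractional drop under load = R_th/(R_th + R_L) = 593.5 / (593.5 + 5880) = 0.09168.
So the output falls by 9.17 %.

9.17 %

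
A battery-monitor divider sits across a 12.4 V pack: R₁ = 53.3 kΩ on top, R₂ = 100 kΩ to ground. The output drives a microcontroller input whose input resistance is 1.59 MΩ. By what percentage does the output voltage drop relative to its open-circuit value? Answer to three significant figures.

The divider's output (Thévenin) resistance is R₁‖R₂ = 34.77 kΩ.
Fractional drop under load = R_th/(R_th + R_L) = 34.77 / (34.77 + 1590) = 0.02140.
So the output falls by 2.14 %.

2.14 %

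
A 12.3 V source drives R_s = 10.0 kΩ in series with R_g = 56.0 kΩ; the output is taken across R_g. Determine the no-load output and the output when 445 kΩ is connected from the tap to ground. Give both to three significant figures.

Open-circuit: V = 12.3 × 56.0/(10.0 + 56.0) = 10.4 V.
With the load, R_g becomes R_g‖R_L = 49.74 kΩ, so V = 12.3 × 49.74/59.74 = 10.2 V.

Unloaded: 10.4 V; loaded: 10.2 V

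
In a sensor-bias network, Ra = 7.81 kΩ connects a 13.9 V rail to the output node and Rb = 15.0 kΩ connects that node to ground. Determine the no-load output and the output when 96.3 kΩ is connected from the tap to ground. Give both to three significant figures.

Unloaded: 9.14 V; loaded: 8.68 V

Open-circuit: V = 13.9 × 15.0/(7.81 + 15.0) = 9.14 V.
With the load, Rb becomes Rb‖R_L = 12.98 kΩ, so V = 13.9 × 12.98/20.79 = 8.68 V.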